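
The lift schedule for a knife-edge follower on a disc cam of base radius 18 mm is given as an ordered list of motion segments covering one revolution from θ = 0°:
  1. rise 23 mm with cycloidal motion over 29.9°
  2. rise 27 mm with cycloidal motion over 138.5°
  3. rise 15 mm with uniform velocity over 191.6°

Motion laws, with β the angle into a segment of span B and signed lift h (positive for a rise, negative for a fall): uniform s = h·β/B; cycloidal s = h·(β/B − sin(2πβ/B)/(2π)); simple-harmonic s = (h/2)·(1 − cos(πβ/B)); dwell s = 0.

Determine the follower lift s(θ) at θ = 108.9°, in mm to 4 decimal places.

seg 1 [0°–29.9°] cycloidal, h=23: full span → s += 23 → s = 23.0000
seg 2 [29.9°–168.4°] cycloidal, h=27: θ=108.9° here. β=79, B=138.5. 27·(0.5704 − sin(2π·0.5704)/(2π)) = 17.2401 → s = 40.2401

40.2401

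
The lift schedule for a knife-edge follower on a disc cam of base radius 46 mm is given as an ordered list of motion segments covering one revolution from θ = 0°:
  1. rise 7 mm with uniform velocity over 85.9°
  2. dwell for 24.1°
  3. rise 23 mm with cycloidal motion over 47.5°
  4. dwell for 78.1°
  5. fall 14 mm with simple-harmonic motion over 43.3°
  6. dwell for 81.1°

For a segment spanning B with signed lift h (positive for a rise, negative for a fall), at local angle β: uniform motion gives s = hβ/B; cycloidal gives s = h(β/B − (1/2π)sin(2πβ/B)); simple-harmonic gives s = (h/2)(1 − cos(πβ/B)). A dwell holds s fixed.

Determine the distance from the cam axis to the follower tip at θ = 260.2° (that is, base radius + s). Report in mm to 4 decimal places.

seg 1 [0°–85.9°] uniform, h=7: full span → s += 7 → s = 7.0000
seg 2 [85.9°–110°] dwell: s stays 7.0000
seg 3 [110°–157.5°] cycloidal, h=23: full span → s += 23 → s = 30.0000
seg 4 [157.5°–235.6°] dwell: s stays 30.0000
seg 5 [235.6°–278.9°] simple-harmonic, h=-14: θ=260.2° here. β=24.6, B=43.3. -14/2·(1 − cos(π·0.5681)) = -8.4868 → s = 21.5132
radial distance = base radius + s = 46 + 21.5132 = 67.5132

67.5132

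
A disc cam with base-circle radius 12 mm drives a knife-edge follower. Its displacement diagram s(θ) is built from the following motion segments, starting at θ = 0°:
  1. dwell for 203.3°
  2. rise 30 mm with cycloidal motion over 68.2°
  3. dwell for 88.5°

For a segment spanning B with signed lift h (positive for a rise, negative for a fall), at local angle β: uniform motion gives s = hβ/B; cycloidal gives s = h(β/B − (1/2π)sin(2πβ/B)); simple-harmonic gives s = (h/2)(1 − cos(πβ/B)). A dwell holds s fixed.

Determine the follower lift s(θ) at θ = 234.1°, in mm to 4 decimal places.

seg 1 [0°–203.3°] dwell: s stays 0.0000
seg 2 [203.3°–271.5°] cycloidal, h=30: θ=234.1° here. β=30.8, B=68.2. 30·(0.4516 − sin(2π·0.4516)/(2π)) = 12.1190 → s = 12.1190

12.1190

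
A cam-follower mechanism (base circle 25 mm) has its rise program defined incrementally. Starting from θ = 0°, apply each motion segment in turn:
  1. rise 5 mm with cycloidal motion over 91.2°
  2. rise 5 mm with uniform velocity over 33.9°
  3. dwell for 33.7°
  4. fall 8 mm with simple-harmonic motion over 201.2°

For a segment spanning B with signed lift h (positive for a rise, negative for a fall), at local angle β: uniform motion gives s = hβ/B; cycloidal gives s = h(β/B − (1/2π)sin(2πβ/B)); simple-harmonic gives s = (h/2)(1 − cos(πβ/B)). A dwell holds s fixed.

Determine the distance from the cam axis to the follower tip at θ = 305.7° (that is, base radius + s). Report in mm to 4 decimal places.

seg 1 [0°–91.2°] cycloidal, h=5: full span → s += 5 → s = 5.0000
seg 2 [91.2°–125.1°] uniform, h=5: full span → s += 5 → s = 10.0000
seg 3 [125.1°–158.8°] dwell: s stays 10.0000
seg 4 [158.8°–360°] simple-harmonic, h=-8: θ=305.7° here. β=146.9, B=201.2. -8/2·(1 − cos(π·0.7301)) = -6.6464 → s = 3.3536
radial distance = base radius + s = 25 + 3.3536 = 28.3536

28.3536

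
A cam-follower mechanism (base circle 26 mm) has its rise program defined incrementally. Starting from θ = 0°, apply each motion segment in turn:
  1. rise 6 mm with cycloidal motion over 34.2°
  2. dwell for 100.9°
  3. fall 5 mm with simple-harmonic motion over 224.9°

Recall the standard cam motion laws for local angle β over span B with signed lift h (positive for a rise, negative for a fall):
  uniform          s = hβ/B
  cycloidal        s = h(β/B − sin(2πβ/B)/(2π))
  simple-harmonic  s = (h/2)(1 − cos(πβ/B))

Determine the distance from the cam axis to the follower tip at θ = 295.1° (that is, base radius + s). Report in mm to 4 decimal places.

seg 1 [0°–34.2°] cycloidal, h=6: full span → s += 6 → s = 6.0000
seg 2 [34.2°–135.1°] dwell: s stays 6.0000
seg 3 [135.1°–360°] simple-harmonic, h=-5: θ=295.1° here. β=160, B=224.9. -5/2·(1 − cos(π·0.7114)) = -4.0411 → s = 1.9589
radial distance = base radius + s = 26 + 1.9589 = 27.9589

27.9589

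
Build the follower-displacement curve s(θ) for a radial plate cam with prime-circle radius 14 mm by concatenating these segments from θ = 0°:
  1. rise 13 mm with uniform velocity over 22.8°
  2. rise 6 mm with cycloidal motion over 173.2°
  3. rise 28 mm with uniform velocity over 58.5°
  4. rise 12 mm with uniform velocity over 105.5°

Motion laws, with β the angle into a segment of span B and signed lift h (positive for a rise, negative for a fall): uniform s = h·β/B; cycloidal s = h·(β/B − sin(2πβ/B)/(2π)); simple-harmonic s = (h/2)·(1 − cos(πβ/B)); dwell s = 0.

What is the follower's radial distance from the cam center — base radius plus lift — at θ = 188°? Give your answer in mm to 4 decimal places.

seg 1 [0°–22.8°] uniform, h=13: full span → s += 13 → s = 13.0000
seg 2 [22.8°–196°] cycloidal, h=6: θ=188° here. β=165.2, B=173.2. 6·(0.9538 − sin(2π·0.9538)/(2π)) = 5.9961 → s = 18.9961
radial distance = base radius + s = 14 + 18.9961 = 32.9961

32.9961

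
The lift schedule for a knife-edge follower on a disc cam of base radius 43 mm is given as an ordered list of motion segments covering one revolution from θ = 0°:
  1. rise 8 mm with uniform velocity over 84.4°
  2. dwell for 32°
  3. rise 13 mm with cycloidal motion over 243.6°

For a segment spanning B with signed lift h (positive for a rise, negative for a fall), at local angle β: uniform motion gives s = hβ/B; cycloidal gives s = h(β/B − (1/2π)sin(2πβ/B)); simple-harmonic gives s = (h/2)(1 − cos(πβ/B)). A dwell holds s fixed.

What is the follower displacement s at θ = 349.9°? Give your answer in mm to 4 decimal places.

seg 1 [0°–84.4°] uniform, h=8: full span → s += 8 → s = 8.0000
seg 2 [84.4°–116.4°] dwell: s stays 8.0000
seg 3 [116.4°–360°] cycloidal, h=13: θ=349.9° here. β=233.5, B=243.6. 13·(0.9585 − sin(2π·0.9585)/(2π)) = 12.9939 → s = 20.9939

20.9939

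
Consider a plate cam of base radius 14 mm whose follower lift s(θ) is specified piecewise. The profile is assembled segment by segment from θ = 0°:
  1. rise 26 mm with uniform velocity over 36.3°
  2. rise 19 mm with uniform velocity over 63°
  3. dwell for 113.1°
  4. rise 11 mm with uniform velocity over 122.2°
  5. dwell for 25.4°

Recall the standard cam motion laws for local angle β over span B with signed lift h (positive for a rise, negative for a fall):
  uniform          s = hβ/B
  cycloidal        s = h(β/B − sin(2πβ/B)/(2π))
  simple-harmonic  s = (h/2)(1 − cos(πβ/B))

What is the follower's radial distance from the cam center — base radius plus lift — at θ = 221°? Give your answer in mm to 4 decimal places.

seg 1 [0°–36.3°] uniform, h=26: full span → s += 26 → s = 26.0000
seg 2 [36.3°–99.3°] uniform, h=19: full span → s += 19 → s = 45.0000
seg 3 [99.3°–212.4°] dwell: s stays 45.0000
seg 4 [212.4°–334.6°] uniform, h=11: θ=221° here. β=8.6, B=122.2. 11·8.6/122.2 = 0.7741 → s = 45.7741
radial distance = base radius + s = 14 + 45.7741 = 59.7741

59.7741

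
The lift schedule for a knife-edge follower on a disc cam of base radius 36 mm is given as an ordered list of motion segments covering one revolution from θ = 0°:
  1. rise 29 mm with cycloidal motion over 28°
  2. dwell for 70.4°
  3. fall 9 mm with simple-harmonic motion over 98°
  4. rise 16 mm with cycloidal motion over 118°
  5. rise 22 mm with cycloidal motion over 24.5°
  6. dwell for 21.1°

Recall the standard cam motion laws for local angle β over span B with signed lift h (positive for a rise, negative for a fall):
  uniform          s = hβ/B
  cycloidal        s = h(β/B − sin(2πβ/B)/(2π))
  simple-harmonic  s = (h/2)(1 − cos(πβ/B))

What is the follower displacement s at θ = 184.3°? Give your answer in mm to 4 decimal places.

seg 1 [0°–28°] cycloidal, h=29: full span → s += 29 → s = 29.0000
seg 2 [28°–98.4°] dwell: s stays 29.0000
seg 3 [98.4°–196.4°] simple-harmonic, h=-9: θ=184.3° here. β=85.9, B=98. -9/2·(1 − cos(π·0.8765)) = -8.6657 → s = 20.3343

20.3343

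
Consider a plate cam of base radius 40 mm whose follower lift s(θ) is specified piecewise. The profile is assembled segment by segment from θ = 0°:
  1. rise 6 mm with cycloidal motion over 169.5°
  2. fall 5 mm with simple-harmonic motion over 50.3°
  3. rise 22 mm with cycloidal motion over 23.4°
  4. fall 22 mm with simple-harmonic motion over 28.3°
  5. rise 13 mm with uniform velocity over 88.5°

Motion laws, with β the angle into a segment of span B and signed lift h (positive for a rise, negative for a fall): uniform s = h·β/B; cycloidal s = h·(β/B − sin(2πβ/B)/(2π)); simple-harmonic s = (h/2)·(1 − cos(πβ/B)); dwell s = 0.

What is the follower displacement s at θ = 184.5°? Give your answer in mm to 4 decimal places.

seg 1 [0°–169.5°] cycloidal, h=6: full span → s += 6 → s = 6.0000
seg 2 [169.5°–219.8°] simple-harmonic, h=-5: θ=184.5° here. β=15, B=50.3. -5/2·(1 − cos(π·0.2982)) = -1.0192 → s = 4.9808

4.9808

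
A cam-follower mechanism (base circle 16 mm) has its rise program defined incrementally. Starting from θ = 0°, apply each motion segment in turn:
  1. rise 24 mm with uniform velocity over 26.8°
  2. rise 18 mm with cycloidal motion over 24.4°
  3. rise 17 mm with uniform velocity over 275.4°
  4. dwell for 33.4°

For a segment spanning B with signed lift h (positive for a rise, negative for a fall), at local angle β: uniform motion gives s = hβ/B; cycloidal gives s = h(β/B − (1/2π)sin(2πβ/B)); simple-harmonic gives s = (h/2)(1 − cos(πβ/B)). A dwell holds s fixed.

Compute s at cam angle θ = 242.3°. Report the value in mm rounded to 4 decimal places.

seg 1 [0°–26.8°] uniform, h=24: full span → s += 24 → s = 24.0000
seg 2 [26.8°–51.2°] cycloidal, h=18: full span → s += 18 → s = 42.0000
seg 3 [51.2°–326.6°] uniform, h=17: θ=242.3° here. β=191.1, B=275.4. 17·191.1/275.4 = 11.7963 → s = 53.7963

53.7963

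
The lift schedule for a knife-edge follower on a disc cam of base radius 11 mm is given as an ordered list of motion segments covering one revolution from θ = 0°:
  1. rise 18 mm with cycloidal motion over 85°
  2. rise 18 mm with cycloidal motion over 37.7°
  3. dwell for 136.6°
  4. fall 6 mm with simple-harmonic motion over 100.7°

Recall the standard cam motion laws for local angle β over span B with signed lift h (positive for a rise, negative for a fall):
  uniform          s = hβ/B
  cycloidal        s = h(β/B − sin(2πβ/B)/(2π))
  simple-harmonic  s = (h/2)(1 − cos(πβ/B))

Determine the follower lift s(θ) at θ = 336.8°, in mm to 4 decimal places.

seg 1 [0°–85°] cycloidal, h=18: full span → s += 18 → s = 18.0000
seg 2 [85°–122.7°] cycloidal, h=18: full span → s += 18 → s = 36.0000
seg 3 [122.7°–259.3°] dwell: s stays 36.0000
seg 4 [259.3°–360°] simple-harmonic, h=-6: θ=336.8° here. β=77.5, B=100.7. -6/2·(1 − cos(π·0.7696)) = -5.2479 → s = 30.7521

30.7521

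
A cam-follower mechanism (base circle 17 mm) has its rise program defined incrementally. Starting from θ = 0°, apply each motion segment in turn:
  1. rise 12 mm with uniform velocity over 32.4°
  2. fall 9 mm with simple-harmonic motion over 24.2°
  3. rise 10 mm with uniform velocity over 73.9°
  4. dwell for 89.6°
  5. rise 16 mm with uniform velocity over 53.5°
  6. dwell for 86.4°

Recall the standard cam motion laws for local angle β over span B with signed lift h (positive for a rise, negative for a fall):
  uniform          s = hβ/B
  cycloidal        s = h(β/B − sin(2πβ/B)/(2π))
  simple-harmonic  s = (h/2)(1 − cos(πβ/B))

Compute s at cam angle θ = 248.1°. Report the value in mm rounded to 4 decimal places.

seg 1 [0°–32.4°] uniform, h=12: full span → s += 12 → s = 12.0000
seg 2 [32.4°–56.6°] simple-harmonic, h=-9: full span → s += -9 → s = 3.0000
seg 3 [56.6°–130.5°] uniform, h=10: full span → s += 10 → s = 13.0000
seg 4 [130.5°–220.1°] dwell: s stays 13.0000
seg 5 [220.1°–273.6°] uniform, h=16: θ=248.1° here. β=28, B=53.5. 16·28/53.5 = 8.3738 → s = 21.3738

21.3738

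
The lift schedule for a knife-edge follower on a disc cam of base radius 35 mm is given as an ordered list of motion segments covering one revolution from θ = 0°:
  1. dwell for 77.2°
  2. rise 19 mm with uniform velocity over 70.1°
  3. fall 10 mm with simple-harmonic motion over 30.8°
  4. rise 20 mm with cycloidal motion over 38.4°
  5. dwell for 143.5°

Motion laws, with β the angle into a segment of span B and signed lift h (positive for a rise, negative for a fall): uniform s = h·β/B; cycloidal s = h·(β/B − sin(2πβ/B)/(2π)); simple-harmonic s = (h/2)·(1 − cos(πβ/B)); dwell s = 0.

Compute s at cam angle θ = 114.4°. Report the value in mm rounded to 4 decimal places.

seg 1 [0°–77.2°] dwell: s stays 0.0000
seg 2 [77.2°–147.3°] uniform, h=19: θ=114.4° here. β=37.2, B=70.1. 19·37.2/70.1 = 10.0827 → s = 10.0827

10.0827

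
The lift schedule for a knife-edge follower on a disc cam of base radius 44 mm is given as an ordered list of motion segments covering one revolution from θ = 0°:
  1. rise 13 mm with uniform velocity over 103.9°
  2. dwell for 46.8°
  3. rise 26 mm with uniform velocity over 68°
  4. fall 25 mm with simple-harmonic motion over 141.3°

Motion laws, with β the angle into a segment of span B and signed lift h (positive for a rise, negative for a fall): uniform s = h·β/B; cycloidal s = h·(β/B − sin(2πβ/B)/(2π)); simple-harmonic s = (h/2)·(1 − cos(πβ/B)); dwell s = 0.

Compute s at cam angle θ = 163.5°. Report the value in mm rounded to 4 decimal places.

seg 1 [0°–103.9°] uniform, h=13: full span → s += 13 → s = 13.0000
seg 2 [103.9°–150.7°] dwell: s stays 13.0000
seg 3 [150.7°–218.7°] uniform, h=26: θ=163.5° here. β=12.8, B=68. 26·12.8/68 = 4.8941 → s = 17.8941

17.8941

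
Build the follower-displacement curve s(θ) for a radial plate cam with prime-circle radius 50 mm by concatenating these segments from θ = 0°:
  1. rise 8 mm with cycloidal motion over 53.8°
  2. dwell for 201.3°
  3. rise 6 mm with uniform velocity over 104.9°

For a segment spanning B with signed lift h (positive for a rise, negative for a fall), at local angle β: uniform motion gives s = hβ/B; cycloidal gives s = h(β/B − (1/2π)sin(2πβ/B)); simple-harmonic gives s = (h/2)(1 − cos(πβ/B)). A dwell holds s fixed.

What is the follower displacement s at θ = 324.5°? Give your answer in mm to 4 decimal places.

seg 1 [0°–53.8°] cycloidal, h=8: full span → s += 8 → s = 8.0000
seg 2 [53.8°–255.1°] dwell: s stays 8.0000
seg 3 [255.1°–360°] uniform, h=6: θ=324.5° here. β=69.4, B=104.9. 6·69.4/104.9 = 3.9695 → s = 11.9695

11.9695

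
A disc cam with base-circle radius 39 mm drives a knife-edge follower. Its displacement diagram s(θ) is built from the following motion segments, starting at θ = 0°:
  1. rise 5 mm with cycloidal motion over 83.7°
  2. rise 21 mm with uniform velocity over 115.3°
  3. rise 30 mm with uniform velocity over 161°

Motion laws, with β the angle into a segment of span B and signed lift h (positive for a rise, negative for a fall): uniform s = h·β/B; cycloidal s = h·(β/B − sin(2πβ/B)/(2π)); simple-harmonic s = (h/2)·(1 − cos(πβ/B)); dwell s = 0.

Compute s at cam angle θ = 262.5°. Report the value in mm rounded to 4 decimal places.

seg 1 [0°–83.7°] cycloidal, h=5: full span → s += 5 → s = 5.0000
seg 2 [83.7°–199°] uniform, h=21: full span → s += 21 → s = 26.0000
seg 3 [199°–360°] uniform, h=30: θ=262.5° here. β=63.5, B=161. 30·63.5/161 = 11.8323 → s = 37.8323

37.8323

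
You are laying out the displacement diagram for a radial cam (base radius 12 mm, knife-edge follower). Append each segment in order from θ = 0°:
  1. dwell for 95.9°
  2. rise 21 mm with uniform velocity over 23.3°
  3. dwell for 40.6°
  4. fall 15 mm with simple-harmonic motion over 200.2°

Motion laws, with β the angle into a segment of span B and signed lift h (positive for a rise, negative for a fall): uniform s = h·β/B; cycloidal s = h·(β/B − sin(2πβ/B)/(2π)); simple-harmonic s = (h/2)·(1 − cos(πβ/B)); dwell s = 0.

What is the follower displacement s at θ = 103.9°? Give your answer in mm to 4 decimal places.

seg 1 [0°–95.9°] dwell: s stays 0.0000
seg 2 [95.9°–119.2°] uniform, h=21: θ=103.9° here. β=8, B=23.3. 21·8/23.3 = 7.2103 → s = 7.2103

7.2103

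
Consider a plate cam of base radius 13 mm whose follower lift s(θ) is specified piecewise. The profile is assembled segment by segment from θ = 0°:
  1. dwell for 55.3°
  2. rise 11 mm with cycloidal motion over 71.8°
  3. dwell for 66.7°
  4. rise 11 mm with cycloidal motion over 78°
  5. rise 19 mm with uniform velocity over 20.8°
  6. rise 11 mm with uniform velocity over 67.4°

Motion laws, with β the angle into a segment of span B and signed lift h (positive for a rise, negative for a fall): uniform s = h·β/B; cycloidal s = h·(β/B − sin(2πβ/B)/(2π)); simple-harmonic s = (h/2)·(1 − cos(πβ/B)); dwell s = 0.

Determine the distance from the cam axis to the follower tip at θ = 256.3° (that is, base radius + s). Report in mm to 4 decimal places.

seg 1 [0°–55.3°] dwell: s stays 0.0000
seg 2 [55.3°–127.1°] cycloidal, h=11: full span → s += 11 → s = 11.0000
seg 3 [127.1°–193.8°] dwell: s stays 11.0000
seg 4 [193.8°–271.8°] cycloidal, h=11: θ=256.3° here. β=62.5, B=78. 11·(0.8013 − sin(2π·0.8013)/(2π)) = 10.4747 → s = 21.4747
radial distance = base radius + s = 13 + 21.4747 = 34.4747

34.4747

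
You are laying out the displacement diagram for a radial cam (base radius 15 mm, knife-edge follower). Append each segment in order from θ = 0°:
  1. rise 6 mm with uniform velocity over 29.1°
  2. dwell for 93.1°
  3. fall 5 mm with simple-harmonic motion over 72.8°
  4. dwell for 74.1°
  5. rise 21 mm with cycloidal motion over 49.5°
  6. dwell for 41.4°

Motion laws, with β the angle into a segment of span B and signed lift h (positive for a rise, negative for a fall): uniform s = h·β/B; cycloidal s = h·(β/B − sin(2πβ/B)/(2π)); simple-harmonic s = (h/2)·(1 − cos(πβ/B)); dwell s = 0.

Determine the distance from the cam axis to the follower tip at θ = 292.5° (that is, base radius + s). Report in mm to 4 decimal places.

seg 1 [0°–29.1°] uniform, h=6: full span → s += 6 → s = 6.0000
seg 2 [29.1°–122.2°] dwell: s stays 6.0000
seg 3 [122.2°–195°] simple-harmonic, h=-5: full span → s += -5 → s = 1.0000
seg 4 [195°–269.1°] dwell: s stays 1.0000
seg 5 [269.1°–318.6°] cycloidal, h=21: θ=292.5° here. β=23.4, B=49.5. 21·(0.4727 − sin(2π·0.4727)/(2π)) = 9.3573 → s = 10.3573
radial distance = base radius + s = 15 + 10.3573 = 25.3573

25.3573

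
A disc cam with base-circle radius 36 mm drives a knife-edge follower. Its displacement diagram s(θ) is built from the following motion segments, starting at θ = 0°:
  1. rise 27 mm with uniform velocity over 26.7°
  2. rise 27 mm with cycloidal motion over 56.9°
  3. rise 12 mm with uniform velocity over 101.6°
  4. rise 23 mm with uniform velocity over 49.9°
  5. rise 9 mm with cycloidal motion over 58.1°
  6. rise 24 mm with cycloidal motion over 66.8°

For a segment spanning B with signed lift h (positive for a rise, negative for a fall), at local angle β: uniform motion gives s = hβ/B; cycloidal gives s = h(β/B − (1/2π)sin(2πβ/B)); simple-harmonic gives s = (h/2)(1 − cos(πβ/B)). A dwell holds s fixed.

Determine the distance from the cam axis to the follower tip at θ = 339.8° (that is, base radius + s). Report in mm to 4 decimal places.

seg 1 [0°–26.7°] uniform, h=27: full span → s += 27 → s = 27.0000
seg 2 [26.7°–83.6°] cycloidal, h=27: full span → s += 27 → s = 54.0000
seg 3 [83.6°–185.2°] uniform, h=12: full span → s += 12 → s = 66.0000
seg 4 [185.2°–235.1°] uniform, h=23: full span → s += 23 → s = 89.0000
seg 5 [235.1°–293.2°] cycloidal, h=9: full span → s += 9 → s = 98.0000
seg 6 [293.2°–360°] cycloidal, h=24: θ=339.8° here. β=46.6, B=66.8. 24·(0.6976 − sin(2π·0.6976)/(2π)) = 20.3571 → s = 118.3571
radial distance = base radius + s = 36 + 118.3571 = 154.3571

154.3571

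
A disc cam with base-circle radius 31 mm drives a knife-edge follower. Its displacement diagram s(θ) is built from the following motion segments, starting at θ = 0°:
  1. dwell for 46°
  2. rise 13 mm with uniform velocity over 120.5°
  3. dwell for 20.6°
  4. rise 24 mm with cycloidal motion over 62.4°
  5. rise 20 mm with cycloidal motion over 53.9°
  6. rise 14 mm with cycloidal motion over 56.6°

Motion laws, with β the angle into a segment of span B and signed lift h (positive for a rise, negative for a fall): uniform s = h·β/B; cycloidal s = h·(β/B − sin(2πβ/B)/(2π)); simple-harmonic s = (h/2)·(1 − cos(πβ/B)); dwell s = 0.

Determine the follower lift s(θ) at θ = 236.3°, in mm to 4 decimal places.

seg 1 [0°–46°] dwell: s stays 0.0000
seg 2 [46°–166.5°] uniform, h=13: full span → s += 13 → s = 13.0000
seg 3 [166.5°–187.1°] dwell: s stays 13.0000
seg 4 [187.1°–249.5°] cycloidal, h=24: θ=236.3° here. β=49.2, B=62.4. 24·(0.7885 − sin(2π·0.7885)/(2π)) = 22.6318 → s = 35.6318

35.6318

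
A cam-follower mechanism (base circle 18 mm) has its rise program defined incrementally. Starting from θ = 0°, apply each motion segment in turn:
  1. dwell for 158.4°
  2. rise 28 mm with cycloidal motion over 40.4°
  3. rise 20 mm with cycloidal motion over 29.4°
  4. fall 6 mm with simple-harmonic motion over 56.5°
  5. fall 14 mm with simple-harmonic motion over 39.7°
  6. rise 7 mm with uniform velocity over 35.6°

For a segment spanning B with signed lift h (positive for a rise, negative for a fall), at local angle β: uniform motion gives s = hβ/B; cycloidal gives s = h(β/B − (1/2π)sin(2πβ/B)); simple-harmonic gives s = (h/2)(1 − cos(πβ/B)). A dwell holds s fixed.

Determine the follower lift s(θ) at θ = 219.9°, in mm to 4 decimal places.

seg 1 [0°–158.4°] dwell: s stays 0.0000
seg 2 [158.4°–198.8°] cycloidal, h=28: full span → s += 28 → s = 28.0000
seg 3 [198.8°–228.2°] cycloidal, h=20: θ=219.9° here. β=21.1, B=29.4. 20·(0.7177 − sin(2π·0.7177)/(2π)) = 17.4715 → s = 45.4715

45.4715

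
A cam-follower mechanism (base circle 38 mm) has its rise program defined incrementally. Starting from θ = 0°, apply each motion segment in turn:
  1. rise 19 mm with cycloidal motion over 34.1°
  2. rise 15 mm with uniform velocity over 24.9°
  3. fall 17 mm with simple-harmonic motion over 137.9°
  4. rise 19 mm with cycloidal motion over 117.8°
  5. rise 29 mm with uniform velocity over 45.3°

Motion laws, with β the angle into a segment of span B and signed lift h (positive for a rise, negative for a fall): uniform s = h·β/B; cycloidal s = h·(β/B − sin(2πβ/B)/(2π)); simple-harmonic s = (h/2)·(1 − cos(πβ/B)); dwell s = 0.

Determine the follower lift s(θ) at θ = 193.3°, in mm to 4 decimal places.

seg 1 [0°–34.1°] cycloidal, h=19: full span → s += 19 → s = 19.0000
seg 2 [34.1°–59°] uniform, h=15: full span → s += 15 → s = 34.0000
seg 3 [59°–196.9°] simple-harmonic, h=-17: θ=193.3° here. β=134.3, B=137.9. -17/2·(1 − cos(π·0.9739)) = -16.9714 → s = 17.0286

17.0286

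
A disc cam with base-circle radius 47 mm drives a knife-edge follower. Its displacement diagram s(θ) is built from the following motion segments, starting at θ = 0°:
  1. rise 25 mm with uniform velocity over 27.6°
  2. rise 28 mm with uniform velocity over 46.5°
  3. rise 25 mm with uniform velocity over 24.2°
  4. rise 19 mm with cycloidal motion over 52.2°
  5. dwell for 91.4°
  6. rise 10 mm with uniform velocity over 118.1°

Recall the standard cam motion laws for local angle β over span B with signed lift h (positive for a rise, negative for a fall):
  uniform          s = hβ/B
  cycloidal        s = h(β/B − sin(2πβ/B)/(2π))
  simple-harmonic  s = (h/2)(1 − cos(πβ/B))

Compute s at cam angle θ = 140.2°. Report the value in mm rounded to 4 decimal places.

seg 1 [0°–27.6°] uniform, h=25: full span → s += 25 → s = 25.0000
seg 2 [27.6°–74.1°] uniform, h=28: full span → s += 28 → s = 53.0000
seg 3 [74.1°–98.3°] uniform, h=25: full span → s += 25 → s = 78.0000
seg 4 [98.3°–150.5°] cycloidal, h=19: θ=140.2° here. β=41.9, B=52.2. 19·(0.8027 − sin(2π·0.8027)/(2π)) = 18.1107 → s = 96.1107

96.1107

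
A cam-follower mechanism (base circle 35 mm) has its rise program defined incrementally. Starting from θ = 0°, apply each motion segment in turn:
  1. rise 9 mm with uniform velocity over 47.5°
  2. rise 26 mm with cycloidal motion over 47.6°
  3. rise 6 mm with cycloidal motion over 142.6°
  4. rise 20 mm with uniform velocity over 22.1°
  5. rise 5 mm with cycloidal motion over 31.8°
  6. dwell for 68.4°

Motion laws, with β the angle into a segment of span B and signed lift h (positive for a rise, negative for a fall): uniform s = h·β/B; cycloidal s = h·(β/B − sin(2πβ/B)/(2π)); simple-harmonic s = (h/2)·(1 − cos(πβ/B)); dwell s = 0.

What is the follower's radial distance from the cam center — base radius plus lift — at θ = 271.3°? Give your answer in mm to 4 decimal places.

seg 1 [0°–47.5°] uniform, h=9: full span → s += 9 → s = 9.0000
seg 2 [47.5°–95.1°] cycloidal, h=26: full span → s += 26 → s = 35.0000
seg 3 [95.1°–237.7°] cycloidal, h=6: full span → s += 6 → s = 41.0000
seg 4 [237.7°–259.8°] uniform, h=20: full span → s += 20 → s = 61.0000
seg 5 [259.8°–291.6°] cycloidal, h=5: θ=271.3° here. β=11.5, B=31.8. 5·(0.3616 − sin(2π·0.3616)/(2π)) = 1.2003 → s = 62.2003
radial distance = base radius + s = 35 + 62.2003 = 97.2003

97.2003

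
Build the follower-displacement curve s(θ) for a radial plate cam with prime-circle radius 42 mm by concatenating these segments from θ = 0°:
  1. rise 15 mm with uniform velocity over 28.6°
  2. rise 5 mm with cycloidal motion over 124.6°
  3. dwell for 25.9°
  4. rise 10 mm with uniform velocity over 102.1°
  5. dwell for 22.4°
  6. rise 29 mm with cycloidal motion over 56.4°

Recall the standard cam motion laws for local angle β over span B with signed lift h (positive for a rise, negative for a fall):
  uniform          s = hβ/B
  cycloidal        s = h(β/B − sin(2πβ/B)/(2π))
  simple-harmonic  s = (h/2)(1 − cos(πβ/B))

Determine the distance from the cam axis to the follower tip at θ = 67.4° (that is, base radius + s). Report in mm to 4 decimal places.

seg 1 [0°–28.6°] uniform, h=15: full span → s += 15 → s = 15.0000
seg 2 [28.6°–153.2°] cycloidal, h=5: θ=67.4° here. β=38.8, B=124.6. 5·(0.3114 − sin(2π·0.3114)/(2π)) = 0.8197 → s = 15.8197
radial distance = base radius + s = 42 + 15.8197 = 57.8197

57.8197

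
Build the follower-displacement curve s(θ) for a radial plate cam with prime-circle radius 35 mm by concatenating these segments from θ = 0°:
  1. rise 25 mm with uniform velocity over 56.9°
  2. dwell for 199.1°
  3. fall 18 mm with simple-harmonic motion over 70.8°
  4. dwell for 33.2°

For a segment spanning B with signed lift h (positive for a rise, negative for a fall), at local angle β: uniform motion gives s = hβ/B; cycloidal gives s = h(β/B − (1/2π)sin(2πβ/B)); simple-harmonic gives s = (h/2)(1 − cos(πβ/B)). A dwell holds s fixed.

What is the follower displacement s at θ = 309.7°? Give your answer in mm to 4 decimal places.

seg 1 [0°–56.9°] uniform, h=25: full span → s += 25 → s = 25.0000
seg 2 [56.9°–256°] dwell: s stays 25.0000
seg 3 [256°–326.8°] simple-harmonic, h=-18: θ=309.7° here. β=53.7, B=70.8. -18/2·(1 − cos(π·0.7585)) = -15.5311 → s = 9.4689

9.4689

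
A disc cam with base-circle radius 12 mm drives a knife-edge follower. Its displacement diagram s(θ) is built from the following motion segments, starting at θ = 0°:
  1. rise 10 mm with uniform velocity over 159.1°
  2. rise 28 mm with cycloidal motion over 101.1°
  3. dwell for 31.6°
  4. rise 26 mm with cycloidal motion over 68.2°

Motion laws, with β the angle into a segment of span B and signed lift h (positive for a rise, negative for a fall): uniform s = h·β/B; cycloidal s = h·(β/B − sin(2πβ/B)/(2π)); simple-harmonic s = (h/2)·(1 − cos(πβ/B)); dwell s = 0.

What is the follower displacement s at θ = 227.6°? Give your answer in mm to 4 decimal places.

seg 1 [0°–159.1°] uniform, h=10: full span → s += 10 → s = 10.0000
seg 2 [159.1°–260.2°] cycloidal, h=28: θ=227.6° here. β=68.5, B=101.1. 28·(0.6775 − sin(2π·0.6775)/(2π)) = 22.9738 → s = 32.9738

32.9738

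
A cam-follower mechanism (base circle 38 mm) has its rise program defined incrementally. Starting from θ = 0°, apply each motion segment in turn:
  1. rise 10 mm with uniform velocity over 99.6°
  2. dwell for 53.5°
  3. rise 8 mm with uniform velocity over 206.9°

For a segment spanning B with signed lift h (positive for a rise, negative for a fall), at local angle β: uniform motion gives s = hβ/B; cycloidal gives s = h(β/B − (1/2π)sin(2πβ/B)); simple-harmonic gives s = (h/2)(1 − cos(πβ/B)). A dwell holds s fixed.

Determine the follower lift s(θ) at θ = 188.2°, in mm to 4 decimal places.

seg 1 [0°–99.6°] uniform, h=10: full span → s += 10 → s = 10.0000
seg 2 [99.6°–153.1°] dwell: s stays 10.0000
seg 3 [153.1°–360°] uniform, h=8: θ=188.2° here. β=35.1, B=206.9. 8·35.1/206.9 = 1.3572 → s = 11.3572

11.3572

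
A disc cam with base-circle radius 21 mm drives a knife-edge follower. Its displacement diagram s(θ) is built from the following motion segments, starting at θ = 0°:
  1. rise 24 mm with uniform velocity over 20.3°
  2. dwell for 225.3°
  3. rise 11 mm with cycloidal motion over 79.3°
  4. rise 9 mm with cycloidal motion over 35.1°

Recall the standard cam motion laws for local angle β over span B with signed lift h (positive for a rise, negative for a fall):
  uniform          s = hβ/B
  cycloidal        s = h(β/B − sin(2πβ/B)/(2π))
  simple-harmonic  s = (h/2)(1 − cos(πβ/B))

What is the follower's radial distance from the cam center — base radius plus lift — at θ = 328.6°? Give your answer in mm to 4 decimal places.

seg 1 [0°–20.3°] uniform, h=24: full span → s += 24 → s = 24.0000
seg 2 [20.3°–245.6°] dwell: s stays 24.0000
seg 3 [245.6°–324.9°] cycloidal, h=11: full span → s += 11 → s = 35.0000
seg 4 [324.9°–360°] cycloidal, h=9: θ=328.6° here. β=3.7, B=35.1. 9·(0.1054 − sin(2π·0.1054)/(2π)) = 0.0679 → s = 35.0679
radial distance = base radius + s = 21 + 35.0679 = 56.0679

56.0679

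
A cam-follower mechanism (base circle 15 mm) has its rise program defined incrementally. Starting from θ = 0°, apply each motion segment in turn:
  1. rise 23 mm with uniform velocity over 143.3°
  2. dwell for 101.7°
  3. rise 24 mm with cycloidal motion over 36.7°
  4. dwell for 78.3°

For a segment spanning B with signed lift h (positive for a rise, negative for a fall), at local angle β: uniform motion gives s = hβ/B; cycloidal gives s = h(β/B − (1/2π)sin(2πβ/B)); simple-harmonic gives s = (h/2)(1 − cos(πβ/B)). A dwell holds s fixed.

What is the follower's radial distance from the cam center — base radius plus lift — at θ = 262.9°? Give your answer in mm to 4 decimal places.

seg 1 [0°–143.3°] uniform, h=23: full span → s += 23 → s = 23.0000
seg 2 [143.3°–245°] dwell: s stays 23.0000
seg 3 [245°–281.7°] cycloidal, h=24: θ=262.9° here. β=17.9, B=36.7. 24·(0.4877 − sin(2π·0.4877)/(2π)) = 11.4117 → s = 34.4117
radial distance = base radius + s = 15 + 34.4117 = 49.4117

49.4117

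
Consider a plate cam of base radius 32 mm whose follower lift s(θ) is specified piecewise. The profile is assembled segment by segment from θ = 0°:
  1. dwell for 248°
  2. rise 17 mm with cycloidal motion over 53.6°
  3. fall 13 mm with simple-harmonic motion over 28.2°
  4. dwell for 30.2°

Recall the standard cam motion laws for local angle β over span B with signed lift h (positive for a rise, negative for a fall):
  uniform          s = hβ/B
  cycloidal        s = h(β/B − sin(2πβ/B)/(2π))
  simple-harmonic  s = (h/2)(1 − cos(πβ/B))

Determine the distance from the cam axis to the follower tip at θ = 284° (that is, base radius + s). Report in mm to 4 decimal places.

seg 1 [0°–248°] dwell: s stays 0.0000
seg 2 [248°–301.6°] cycloidal, h=17: θ=284° here. β=36, B=53.6. 17·(0.6716 − sin(2π·0.6716)/(2π)) = 13.8022 → s = 13.8022
radial distance = base radius + s = 32 + 13.8022 = 45.8022

45.8022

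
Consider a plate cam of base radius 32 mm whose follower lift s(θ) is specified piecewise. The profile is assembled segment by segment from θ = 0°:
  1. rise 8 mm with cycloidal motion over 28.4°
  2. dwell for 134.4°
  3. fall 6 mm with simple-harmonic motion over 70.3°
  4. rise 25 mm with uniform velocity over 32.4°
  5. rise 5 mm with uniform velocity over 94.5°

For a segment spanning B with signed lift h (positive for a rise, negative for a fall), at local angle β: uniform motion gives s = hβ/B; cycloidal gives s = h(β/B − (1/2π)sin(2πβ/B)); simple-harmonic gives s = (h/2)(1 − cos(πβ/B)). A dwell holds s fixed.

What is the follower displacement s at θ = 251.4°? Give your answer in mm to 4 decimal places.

seg 1 [0°–28.4°] cycloidal, h=8: full span → s += 8 → s = 8.0000
seg 2 [28.4°–162.8°] dwell: s stays 8.0000
seg 3 [162.8°–233.1°] simple-harmonic, h=-6: full span → s += -6 → s = 2.0000
seg 4 [233.1°–265.5°] uniform, h=25: θ=251.4° here. β=18.3, B=32.4. 25·18.3/32.4 = 14.1204 → s = 16.1204

16.1204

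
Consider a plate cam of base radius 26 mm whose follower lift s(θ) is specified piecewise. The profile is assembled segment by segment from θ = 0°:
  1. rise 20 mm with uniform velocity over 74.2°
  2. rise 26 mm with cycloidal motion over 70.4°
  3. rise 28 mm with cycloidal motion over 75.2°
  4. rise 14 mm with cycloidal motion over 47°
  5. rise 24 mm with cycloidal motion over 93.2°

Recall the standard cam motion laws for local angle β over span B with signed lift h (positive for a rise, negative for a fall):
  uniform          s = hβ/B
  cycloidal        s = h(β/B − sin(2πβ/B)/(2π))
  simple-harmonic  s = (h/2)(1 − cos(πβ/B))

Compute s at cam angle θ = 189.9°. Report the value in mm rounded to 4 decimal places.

seg 1 [0°–74.2°] uniform, h=20: full span → s += 20 → s = 20.0000
seg 2 [74.2°–144.6°] cycloidal, h=26: full span → s += 26 → s = 46.0000
seg 3 [144.6°–219.8°] cycloidal, h=28: θ=189.9° here. β=45.3, B=75.2. 28·(0.6024 − sin(2π·0.6024)/(2π)) = 19.5403 → s = 65.5403

65.5403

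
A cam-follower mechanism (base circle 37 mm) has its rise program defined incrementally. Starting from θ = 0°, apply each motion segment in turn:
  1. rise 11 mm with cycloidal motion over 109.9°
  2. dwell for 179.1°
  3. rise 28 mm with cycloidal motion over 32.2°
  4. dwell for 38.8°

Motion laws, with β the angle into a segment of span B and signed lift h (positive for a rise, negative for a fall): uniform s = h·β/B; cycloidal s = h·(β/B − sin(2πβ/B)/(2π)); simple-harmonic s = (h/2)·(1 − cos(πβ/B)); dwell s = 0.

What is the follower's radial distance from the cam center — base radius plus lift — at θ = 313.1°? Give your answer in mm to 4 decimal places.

seg 1 [0°–109.9°] cycloidal, h=11: full span → s += 11 → s = 11.0000
seg 2 [109.9°–289°] dwell: s stays 11.0000
seg 3 [289°–321.2°] cycloidal, h=28: θ=313.1° here. β=24.1, B=32.2. 28·(0.7484 − sin(2π·0.7484)/(2π)) = 25.4126 → s = 36.4126
radial distance = base radius + s = 37 + 36.4126 = 73.4126

73.4126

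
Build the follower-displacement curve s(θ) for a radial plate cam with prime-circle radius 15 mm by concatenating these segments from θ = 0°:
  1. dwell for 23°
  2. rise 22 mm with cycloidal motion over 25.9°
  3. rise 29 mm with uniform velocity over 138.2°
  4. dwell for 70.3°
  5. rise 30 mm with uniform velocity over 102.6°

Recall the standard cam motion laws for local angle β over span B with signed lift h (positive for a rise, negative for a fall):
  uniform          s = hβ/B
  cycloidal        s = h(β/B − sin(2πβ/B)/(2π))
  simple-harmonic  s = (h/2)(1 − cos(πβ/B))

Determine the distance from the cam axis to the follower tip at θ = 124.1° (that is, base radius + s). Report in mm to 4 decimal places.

seg 1 [0°–23°] dwell: s stays 0.0000
seg 2 [23°–48.9°] cycloidal, h=22: full span → s += 22 → s = 22.0000
seg 3 [48.9°–187.1°] uniform, h=29: θ=124.1° here. β=75.2, B=138.2. 29·75.2/138.2 = 15.7800 → s = 37.7800
radial distance = base radius + s = 15 + 37.7800 = 52.7800

52.7800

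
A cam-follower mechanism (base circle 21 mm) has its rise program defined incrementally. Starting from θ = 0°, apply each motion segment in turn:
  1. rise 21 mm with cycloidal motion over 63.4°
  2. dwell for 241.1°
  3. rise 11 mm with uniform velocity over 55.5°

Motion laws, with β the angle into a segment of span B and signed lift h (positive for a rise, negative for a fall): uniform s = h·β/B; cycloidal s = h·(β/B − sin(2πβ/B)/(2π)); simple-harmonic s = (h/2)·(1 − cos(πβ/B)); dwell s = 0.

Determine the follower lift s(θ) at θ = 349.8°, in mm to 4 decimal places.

seg 1 [0°–63.4°] cycloidal, h=21: full span → s += 21 → s = 21.0000
seg 2 [63.4°–304.5°] dwell: s stays 21.0000
seg 3 [304.5°–360°] uniform, h=11: θ=349.8° here. β=45.3, B=55.5. 11·45.3/55.5 = 8.9784 → s = 29.9784

29.9784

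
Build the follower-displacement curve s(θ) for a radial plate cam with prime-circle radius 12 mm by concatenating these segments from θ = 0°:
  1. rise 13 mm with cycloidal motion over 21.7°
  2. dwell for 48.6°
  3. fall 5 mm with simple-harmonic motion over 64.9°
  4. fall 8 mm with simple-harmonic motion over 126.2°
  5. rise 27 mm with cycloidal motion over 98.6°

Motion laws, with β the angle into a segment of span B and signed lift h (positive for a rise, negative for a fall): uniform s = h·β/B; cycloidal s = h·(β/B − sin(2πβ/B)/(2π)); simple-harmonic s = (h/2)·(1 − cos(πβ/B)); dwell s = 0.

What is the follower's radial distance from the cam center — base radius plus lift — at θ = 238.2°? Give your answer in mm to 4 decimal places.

seg 1 [0°–21.7°] cycloidal, h=13: full span → s += 13 → s = 13.0000
seg 2 [21.7°–70.3°] dwell: s stays 13.0000
seg 3 [70.3°–135.2°] simple-harmonic, h=-5: full span → s += -5 → s = 8.0000
seg 4 [135.2°–261.4°] simple-harmonic, h=-8: θ=238.2° here. β=103, B=126.2. -8/2·(1 − cos(π·0.8162)) = -7.3512 → s = 0.6488
radial distance = base radius + s = 12 + 0.6488 = 12.6488

12.6488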